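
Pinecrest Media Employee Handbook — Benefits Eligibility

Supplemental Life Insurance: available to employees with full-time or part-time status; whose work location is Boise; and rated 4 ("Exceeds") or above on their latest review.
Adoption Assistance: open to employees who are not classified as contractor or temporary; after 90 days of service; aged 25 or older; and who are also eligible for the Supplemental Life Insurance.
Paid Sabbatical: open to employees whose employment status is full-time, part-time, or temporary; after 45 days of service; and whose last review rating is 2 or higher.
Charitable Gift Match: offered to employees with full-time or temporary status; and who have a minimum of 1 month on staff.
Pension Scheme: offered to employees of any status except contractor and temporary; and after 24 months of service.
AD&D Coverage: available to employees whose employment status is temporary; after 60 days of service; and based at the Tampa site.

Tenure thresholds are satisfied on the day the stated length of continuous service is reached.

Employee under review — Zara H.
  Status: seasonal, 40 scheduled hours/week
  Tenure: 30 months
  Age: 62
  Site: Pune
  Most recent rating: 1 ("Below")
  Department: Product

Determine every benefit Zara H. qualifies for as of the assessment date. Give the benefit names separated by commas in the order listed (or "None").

Supplemental Life Insurance — status seasonal ✗ (requires full-time or part-time) → not eligible.
Adoption Assistance — status seasonal ✓ (not excluded); service 30 months ≥ 90 days ✓; age 62 ≥ 25 ✓; not eligible for Supplemental Life Insurance ✗ → not eligible.
Paid Sabbatical — status seasonal ✗ (requires full-time, part-time, or temporary) → not eligible.
Charitable Gift Match — status seasonal ✗ (requires full-time or temporary) → not eligible.
Pension Scheme — status seasonal ✓ (not excluded); service 30 months ≥ 24 months ✓ → eligible.
AD&D Coverage — status seasonal ✗ (requires temporary) → not eligible.

Pension Scheme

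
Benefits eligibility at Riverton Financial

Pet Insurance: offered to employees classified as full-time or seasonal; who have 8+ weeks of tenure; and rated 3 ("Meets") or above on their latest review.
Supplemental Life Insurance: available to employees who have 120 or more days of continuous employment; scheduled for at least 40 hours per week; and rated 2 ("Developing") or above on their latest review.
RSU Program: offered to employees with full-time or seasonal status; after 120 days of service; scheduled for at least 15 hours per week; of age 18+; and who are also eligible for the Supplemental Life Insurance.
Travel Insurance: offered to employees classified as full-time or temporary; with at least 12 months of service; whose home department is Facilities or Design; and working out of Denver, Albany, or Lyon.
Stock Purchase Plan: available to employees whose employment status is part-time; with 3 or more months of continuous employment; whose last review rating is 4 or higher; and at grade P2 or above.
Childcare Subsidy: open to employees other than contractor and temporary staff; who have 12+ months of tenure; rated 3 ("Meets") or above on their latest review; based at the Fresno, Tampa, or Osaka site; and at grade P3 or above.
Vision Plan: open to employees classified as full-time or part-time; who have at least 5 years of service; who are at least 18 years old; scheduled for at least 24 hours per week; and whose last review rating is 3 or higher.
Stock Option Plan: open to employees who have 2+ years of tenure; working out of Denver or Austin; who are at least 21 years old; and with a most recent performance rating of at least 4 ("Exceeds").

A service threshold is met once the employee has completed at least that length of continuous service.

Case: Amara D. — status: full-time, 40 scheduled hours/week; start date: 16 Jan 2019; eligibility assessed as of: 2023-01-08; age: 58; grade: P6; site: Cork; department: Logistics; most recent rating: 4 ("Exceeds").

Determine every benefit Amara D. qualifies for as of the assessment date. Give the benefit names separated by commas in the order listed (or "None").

Service from 16 Jan 2019 to 2023-01-08: 1453 days.
Pet Insurance — status full-time ✓; service 1453 days ≥ 8 weeks (≈56 days) ✓; rating 4 ≥ 3 ✓ → eligible.
Supplemental Life Insurance — service 1453 days ≥ 120 days ✓; 40 hrs/wk ≥ 40 ✓; rating 4 ≥ 2 ✓ → eligible.
RSU Program — status full-time ✓; service 1453 days ≥ 120 days ✓; 40 hrs/wk ≥ 15 ✓; age 58 ≥ 18 ✓; eligible for Supplemental Life Insurance ✓ → eligible.
Travel Insurance — status full-time ✓; service 1453 days ≥ 12 months (≈360 days) ✓; dept Logistics ✗ → not eligible.
Stock Purchase Plan — status full-time ✗ (requires part-time) → not eligible.
Childcare Subsidy — status full-time ✓ (not excluded); service 1453 days ≥ 12 months (≈360 days) ✓; rating 4 ≥ 3 ✓; site Cork ✗ (not Fresno, Tampa, or Osaka) → not eligible.
Vision Plan — status full-time ✓; service 1453 days < 5 years (≈1825 days) ✗ → not eligible.
Stock Option Plan — service 1453 days ≥ 2 years (≈730 days) ✓; site Cork ✗ (not Denver or Austin) → not eligible.

Pet Insurance, Supplemental Life Insurance, RSU Program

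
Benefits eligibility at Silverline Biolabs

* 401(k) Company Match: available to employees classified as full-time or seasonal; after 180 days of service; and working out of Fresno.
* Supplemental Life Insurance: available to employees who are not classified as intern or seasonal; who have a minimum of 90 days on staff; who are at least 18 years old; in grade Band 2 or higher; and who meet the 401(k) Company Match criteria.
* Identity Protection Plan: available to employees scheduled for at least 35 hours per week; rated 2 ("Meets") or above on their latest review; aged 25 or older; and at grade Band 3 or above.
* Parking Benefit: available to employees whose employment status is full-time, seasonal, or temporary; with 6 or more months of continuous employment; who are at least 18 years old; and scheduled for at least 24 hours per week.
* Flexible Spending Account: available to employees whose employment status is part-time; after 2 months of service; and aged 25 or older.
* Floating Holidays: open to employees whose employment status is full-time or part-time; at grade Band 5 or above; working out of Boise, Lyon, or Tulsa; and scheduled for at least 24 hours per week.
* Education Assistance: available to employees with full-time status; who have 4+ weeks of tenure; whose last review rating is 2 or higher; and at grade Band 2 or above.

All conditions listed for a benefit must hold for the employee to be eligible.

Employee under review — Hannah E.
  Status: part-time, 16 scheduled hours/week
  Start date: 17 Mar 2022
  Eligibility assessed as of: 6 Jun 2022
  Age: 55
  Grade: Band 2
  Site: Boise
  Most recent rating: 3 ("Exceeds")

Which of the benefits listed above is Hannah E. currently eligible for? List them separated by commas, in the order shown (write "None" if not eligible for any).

Flexible Spending Account

Service from 17 Mar 2022 to 6 Jun 2022: 81 days.
401(k) Company Match — status part-time ✗ (requires full-time or seasonal) → not eligible.
Supplemental Life Insurance — status part-time ✓ (not excluded); service 81 days < 90 days ✗ → not eligible.
Identity Protection Plan — 16 hrs/wk < 35 ✗ → not eligible.
Parking Benefit — status part-time ✗ (requires full-time, seasonal, or temporary) → not eligible.
Flexible Spending Account — status part-time ✓; service 81 days ≥ 2 months (≈60 days) ✓; age 55 ≥ 25 ✓ → eligible.
Floating Holidays — status part-time ✓; grade Band 2 < Band 5 ✗ → not eligible.
Education Assistance — status part-time ✗ (requires full-time) → not eligible.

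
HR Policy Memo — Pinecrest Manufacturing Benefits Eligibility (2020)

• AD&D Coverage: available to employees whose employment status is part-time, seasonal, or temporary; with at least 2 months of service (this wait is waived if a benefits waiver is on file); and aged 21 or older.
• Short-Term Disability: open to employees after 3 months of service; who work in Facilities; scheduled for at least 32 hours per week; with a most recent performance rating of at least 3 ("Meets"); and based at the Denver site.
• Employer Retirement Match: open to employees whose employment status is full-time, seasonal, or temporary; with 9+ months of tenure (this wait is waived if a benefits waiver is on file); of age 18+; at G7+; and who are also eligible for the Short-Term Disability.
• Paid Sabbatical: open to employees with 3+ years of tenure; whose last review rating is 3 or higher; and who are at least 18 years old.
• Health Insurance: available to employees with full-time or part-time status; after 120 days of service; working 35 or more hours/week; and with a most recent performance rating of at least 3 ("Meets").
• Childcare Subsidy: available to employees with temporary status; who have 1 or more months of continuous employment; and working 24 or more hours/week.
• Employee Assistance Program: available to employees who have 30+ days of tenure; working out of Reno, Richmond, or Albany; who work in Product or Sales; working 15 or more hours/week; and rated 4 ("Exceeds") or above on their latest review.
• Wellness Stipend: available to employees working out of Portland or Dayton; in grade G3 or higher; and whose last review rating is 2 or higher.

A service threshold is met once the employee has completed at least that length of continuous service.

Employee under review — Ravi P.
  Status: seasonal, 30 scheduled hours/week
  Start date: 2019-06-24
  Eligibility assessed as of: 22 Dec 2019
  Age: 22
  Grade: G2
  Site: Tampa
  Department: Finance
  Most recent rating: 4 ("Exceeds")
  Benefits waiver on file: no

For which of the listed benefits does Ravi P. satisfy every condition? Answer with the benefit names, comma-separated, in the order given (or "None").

Service from 2019-06-24 to 22 Dec 2019: 181 days.
AD&D Coverage — status seasonal ✓; no waiver, service 181 days ≥ 2 months (≈60 days) ✓; age 22 ≥ 21 ✓ → eligible.
Short-Term Disability — service 181 days ≥ 3 months (≈90 days) ✓; dept Finance ✗ → not eligible.
Employer Retirement Match — status seasonal ✓; no waiver, service 181 days < 9 months (≈270 days) ✗ → not eligible.
Paid Sabbatical — service 181 days < 3 years (≈1095 days) ✗ → not eligible.
Health Insurance — status seasonal ✗ (requires full-time or part-time) → not eligible.
Childcare Subsidy — status seasonal ✗ (requires temporary) → not eligible.
Employee Assistance Program — service 181 days ≥ 30 days ✓; site Tampa ✗ (not Reno, Richmond, or Albany) → not eligible.
Wellness Stipend — site Tampa ✗ (not Portland or Dayton) → not eligible.

AD&D Coverage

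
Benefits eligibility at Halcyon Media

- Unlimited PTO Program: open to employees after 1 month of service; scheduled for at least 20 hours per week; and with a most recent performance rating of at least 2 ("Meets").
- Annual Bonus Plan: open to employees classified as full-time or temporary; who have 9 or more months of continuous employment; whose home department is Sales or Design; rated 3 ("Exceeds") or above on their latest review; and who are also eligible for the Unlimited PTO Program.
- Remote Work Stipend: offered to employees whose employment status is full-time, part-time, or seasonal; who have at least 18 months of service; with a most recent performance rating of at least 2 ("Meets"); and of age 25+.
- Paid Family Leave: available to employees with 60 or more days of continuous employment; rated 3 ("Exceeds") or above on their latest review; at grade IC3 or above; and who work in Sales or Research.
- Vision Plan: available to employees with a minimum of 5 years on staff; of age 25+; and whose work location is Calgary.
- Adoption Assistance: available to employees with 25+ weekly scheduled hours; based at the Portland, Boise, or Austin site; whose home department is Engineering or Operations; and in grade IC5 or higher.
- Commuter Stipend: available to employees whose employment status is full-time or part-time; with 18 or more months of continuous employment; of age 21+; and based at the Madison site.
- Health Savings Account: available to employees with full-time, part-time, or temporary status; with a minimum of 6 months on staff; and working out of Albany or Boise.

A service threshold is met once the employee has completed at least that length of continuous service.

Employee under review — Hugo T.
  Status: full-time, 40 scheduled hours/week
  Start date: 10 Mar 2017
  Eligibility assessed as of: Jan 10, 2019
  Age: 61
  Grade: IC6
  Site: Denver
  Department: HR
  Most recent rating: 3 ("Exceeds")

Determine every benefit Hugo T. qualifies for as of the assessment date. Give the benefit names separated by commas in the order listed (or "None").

Unlimited PTO Program, Remote Work Stipend

Service from 10 Mar 2017 to Jan 10, 2019: 671 days.
Unlimited PTO Program — service 671 days ≥ 1 month (≈30 days) ✓; 40 hrs/wk ≥ 20 ✓; rating 3 ≥ 2 ✓ → eligible.
Annual Bonus Plan — status full-time ✓; service 671 days ≥ 9 months (≈270 days) ✓; dept HR ✗ → not eligible.
Remote Work Stipend — status full-time ✓; service 671 days ≥ 18 months (≈540 days) ✓; rating 3 ≥ 2 ✓; age 61 ≥ 25 ✓ → eligible.
Paid Family Leave — service 671 days ≥ 60 days ✓; rating 3 ≥ 3 ✓; grade IC6 ≥ IC3 ✓; dept HR ✗ → not eligible.
Vision Plan — service 671 days < 5 years (≈1825 days) ✗ → not eligible.
Adoption Assistance — 40 hrs/wk ≥ 25 ✓; site Denver ✗ (not Portland, Boise, or Austin) → not eligible.
Commuter Stipend — status full-time ✓; service 671 days ≥ 18 months (≈540 days) ✓; age 61 ≥ 21 ✓; site Denver ✗ (not Madison) → not eligible.
Health Savings Account — status full-time ✓; service 671 days ≥ 6 months (≈180 days) ✓; site Denver ✗ (not Albany or Boise) → not eligible.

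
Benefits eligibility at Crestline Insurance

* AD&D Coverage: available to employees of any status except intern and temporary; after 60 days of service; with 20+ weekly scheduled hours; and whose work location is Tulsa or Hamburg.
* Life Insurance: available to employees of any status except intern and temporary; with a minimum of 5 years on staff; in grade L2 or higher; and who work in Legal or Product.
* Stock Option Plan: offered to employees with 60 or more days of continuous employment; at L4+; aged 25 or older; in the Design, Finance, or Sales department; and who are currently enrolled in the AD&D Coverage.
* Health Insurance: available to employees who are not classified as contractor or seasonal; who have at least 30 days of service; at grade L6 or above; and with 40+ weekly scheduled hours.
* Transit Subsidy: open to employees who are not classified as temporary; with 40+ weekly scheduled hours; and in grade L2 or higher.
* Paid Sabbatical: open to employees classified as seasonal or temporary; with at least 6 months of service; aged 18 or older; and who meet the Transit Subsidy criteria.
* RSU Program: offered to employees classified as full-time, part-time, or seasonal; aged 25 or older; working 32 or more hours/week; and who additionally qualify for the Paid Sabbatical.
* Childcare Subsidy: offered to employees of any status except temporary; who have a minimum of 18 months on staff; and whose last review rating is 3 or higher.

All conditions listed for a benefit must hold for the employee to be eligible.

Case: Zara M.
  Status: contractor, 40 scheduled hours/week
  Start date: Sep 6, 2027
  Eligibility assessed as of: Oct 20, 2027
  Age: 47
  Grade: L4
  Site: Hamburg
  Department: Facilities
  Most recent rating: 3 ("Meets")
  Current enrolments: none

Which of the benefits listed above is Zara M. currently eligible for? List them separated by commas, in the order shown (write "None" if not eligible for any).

Transit Subsidy

Service from Sep 6, 2027 to Oct 20, 2027: 44 days.
AD&D Coverage — status contractor ✓ (not excluded); service 44 days < 60 days ✗ → not eligible.
Life Insurance — status contractor ✓ (not excluded); service 44 days < 5 years (≈1825 days) ✗ → not eligible.
Stock Option Plan — service 44 days < 60 days ✗ → not eligible.
Health Insurance — status contractor ✗ (excluded) → not eligible.
Transit Subsidy — status contractor ✓ (not excluded); 40 hrs/wk ≥ 40 ✓; grade L4 ≥ L2 ✓ → eligible.
Paid Sabbatical — status contractor ✗ (requires seasonal or temporary) → not eligible.
RSU Program — status contractor ✗ (requires full-time, part-time, or seasonal) → not eligible.
Childcare Subsidy — status contractor ✓ (not excluded); service 44 days < 18 months (≈540 days) ✗ → not eligible.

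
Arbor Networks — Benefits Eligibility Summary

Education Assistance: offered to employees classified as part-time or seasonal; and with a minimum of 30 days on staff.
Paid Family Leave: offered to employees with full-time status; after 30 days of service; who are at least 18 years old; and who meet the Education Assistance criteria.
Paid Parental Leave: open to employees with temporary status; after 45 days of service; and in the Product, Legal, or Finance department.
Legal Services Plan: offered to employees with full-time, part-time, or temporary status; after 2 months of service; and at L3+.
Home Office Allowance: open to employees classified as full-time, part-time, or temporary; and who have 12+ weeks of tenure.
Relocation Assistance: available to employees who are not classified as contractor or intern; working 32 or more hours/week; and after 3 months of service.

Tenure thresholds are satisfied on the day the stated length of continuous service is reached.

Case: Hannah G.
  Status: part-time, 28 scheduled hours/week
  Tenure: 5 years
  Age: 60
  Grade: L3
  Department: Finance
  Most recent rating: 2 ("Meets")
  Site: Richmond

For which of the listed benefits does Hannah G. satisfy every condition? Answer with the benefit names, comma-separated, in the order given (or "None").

Education Assistance, Legal Services Plan, Home Office Allowance

Education Assistance — status part-time ✓; service 5 years ≥ 30 days ✓ → eligible.
Paid Family Leave — status part-time ✗ (requires full-time) → not eligible.
Paid Parental Leave — status part-time ✗ (requires temporary) → not eligible.
Legal Services Plan — status part-time ✓; service 5 years ≥ 2 months (≈60 days) ✓; grade L3 ≥ L3 ✓ → eligible.
Home Office Allowance — status part-time ✓; service 5 years ≥ 12 weeks (≈84 days) ✓ → eligible.
Relocation Assistance — status part-time ✓ (not excluded); 28 hrs/wk < 32 ✗ → not eligible.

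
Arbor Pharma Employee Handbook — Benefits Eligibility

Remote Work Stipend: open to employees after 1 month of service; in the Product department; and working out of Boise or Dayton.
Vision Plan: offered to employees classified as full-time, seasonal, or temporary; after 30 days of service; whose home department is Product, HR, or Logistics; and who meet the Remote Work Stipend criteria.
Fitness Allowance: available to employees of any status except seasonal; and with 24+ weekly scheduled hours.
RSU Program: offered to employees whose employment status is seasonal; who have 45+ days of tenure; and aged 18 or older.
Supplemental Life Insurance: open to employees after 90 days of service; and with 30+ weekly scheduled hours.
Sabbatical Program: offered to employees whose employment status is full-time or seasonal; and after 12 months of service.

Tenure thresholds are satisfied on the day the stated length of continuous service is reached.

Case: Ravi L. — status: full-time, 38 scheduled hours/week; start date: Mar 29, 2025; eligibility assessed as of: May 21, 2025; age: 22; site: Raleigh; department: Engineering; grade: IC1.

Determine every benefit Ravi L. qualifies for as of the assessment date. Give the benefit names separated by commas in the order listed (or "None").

Fitness Allowance

Service from Mar 29, 2025 to May 21, 2025: 53 days.
Remote Work Stipend — service 53 days ≥ 1 month (≈30 days) ✓; dept Engineering ✗ → not eligible.
Vision Plan — status full-time ✓; service 53 days ≥ 30 days ✓; dept Engineering ✗ → not eligible.
Fitness Allowance — status full-time ✓ (not excluded); 38 hrs/wk ≥ 24 ✓ → eligible.
RSU Program — status full-time ✗ (requires seasonal) → not eligible.
Supplemental Life Insurance — service 53 days < 90 days ✗ → not eligible.
Sabbatical Program — status full-time ✓; service 53 days < 12 months (≈360 days) ✗ → not eligible.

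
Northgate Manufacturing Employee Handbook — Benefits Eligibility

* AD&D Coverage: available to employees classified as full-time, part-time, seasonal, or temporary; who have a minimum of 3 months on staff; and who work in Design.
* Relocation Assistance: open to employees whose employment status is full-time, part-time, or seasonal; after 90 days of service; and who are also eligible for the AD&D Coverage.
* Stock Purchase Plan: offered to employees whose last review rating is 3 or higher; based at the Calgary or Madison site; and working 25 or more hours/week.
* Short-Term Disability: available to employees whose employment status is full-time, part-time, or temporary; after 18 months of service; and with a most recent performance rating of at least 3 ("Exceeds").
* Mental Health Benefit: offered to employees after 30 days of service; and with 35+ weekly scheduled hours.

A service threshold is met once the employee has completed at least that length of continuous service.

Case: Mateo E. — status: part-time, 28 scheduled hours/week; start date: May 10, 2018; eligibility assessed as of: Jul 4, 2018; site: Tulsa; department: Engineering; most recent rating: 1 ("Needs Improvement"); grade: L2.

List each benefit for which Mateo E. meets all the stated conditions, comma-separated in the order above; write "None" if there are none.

Service from May 10, 2018 to Jul 4, 2018: 55 days.
AD&D Coverage — status part-time ✓; service 55 days < 3 months (≈90 days) ✗ → not eligible.
Relocation Assistance — status part-time ✓; service 55 days < 90 days ✗ → not eligible.
Stock Purchase Plan — rating 1 < 3 ✗ → not eligible.
Short-Term Disability — status part-time ✓; service 55 days < 18 months (≈540 days) ✗ → not eligible.
Mental Health Benefit — service 55 days ≥ 30 days ✓; 28 hrs/wk < 35 ✗ → not eligible.

None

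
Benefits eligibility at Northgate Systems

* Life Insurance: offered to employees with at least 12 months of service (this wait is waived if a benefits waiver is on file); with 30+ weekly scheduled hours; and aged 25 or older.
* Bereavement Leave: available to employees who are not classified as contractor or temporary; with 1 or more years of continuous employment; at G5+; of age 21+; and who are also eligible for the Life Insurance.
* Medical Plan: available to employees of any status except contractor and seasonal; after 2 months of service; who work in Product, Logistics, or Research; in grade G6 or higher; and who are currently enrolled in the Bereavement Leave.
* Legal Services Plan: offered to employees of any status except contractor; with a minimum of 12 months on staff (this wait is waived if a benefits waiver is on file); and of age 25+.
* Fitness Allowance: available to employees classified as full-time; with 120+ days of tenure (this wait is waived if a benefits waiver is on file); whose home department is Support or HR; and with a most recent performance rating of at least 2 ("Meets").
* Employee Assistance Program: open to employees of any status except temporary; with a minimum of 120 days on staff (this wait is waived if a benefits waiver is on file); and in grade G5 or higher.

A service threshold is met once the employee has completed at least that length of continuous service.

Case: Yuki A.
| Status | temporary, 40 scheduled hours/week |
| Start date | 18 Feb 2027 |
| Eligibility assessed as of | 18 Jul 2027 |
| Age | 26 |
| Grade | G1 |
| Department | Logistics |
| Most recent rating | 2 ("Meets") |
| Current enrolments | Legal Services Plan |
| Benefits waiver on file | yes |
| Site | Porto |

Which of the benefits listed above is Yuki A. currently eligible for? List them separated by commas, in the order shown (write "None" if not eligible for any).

Service from 18 Feb 2027 to 18 Jul 2027: 150 days.
Life Insurance — benefits waiver on file ✓; 40 hrs/wk ≥ 30 ✓; age 26 ≥ 25 ✓ → eligible.
Bereavement Leave — status temporary ✗ (excluded) → not eligible.
Medical Plan — status temporary ✓ (not excluded); service 150 days ≥ 2 months (≈60 days) ✓; dept Logistics ✓; grade G1 < G6 ✗ → not eligible.
Legal Services Plan — status temporary ✓ (not excluded); benefits waiver on file ✓; age 26 ≥ 25 ✓ → eligible.
Fitness Allowance — status temporary ✗ (requires full-time) → not eligible.
Employee Assistance Program — status temporary ✗ (excluded) → not eligible.

Life Insurance, Legal Services Plan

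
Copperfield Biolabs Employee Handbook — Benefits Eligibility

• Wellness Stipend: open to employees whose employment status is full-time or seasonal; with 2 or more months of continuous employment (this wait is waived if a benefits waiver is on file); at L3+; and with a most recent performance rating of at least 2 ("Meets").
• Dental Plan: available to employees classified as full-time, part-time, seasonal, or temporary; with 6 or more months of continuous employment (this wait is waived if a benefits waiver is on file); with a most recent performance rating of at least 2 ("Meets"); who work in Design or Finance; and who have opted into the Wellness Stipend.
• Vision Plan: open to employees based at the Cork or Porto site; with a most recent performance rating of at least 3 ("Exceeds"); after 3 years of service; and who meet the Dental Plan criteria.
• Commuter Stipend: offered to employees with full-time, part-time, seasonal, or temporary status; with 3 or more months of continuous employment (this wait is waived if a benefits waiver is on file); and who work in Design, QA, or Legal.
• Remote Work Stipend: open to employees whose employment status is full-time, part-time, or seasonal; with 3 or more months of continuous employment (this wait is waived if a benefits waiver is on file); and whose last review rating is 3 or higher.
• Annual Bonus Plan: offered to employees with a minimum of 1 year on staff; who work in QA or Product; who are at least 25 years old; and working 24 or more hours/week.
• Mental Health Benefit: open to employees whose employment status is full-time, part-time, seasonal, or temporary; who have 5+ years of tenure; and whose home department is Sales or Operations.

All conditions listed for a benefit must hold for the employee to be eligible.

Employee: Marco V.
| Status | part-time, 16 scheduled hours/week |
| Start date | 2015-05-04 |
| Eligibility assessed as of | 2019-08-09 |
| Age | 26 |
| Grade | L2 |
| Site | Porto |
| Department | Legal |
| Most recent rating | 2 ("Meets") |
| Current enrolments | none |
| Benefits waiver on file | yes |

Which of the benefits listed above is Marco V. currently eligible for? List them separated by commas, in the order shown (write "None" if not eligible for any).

Commuter Stipend

Service from 2015-05-04 to 2019-08-09: 1558 days.
Wellness Stipend — status part-time ✗ (requires full-time or seasonal) → not eligible.
Dental Plan — status part-time ✓; benefits waiver on file ✓; rating 2 ≥ 2 ✓; dept Legal ✗ → not eligible.
Vision Plan — site Porto ✓; rating 2 < 3 ✗ → not eligible.
Commuter Stipend — status part-time ✓; benefits waiver on file ✓; dept Legal ✓ → eligible.
Remote Work Stipend — status part-time ✓; benefits waiver on file ✓; rating 2 < 3 ✗ → not eligible.
Annual Bonus Plan — service 1558 days ≥ 1 year (≈365 days) ✓; dept Legal ✗ → not eligible.
Mental Health Benefit — status part-time ✓; service 1558 days < 5 years (≈1825 days) ✗ → not eligible.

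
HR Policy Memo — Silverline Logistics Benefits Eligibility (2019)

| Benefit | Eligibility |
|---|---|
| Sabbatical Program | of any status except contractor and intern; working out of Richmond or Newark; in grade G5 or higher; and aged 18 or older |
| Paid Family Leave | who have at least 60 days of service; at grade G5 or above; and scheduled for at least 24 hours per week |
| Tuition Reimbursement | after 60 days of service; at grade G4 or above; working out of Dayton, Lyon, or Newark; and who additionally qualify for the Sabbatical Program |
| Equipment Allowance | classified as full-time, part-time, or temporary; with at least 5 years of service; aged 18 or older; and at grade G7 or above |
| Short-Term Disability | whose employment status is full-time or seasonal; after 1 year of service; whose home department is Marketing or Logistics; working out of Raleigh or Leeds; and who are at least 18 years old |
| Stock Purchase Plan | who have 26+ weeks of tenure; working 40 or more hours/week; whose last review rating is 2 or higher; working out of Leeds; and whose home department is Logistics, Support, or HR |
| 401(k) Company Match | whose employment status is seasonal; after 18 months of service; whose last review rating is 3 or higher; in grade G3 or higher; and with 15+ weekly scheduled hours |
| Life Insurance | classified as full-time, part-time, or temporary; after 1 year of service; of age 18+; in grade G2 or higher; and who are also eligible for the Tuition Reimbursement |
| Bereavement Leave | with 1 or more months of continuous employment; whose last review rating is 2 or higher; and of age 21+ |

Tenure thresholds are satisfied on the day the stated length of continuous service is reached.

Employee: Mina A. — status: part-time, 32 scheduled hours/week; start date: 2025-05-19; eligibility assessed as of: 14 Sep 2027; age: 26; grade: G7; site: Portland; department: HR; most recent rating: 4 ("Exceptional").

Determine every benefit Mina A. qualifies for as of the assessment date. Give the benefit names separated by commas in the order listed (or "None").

Paid Family Leave, Bereavement Leave

Service from 2025-05-19 to 14 Sep 2027: 848 days.
Sabbatical Program — status part-time ✓ (not excluded); site Portland ✗ (not Richmond or Newark) → not eligible.
Paid Family Leave — service 848 days ≥ 60 days ✓; grade G7 ≥ G5 ✓; 32 hrs/wk ≥ 24 ✓ → eligible.
Tuition Reimbursement — service 848 days ≥ 60 days ✓; grade G7 ≥ G4 ✓; site Portland ✗ (not Dayton, Lyon, or Newark) → not eligible.
Equipment Allowance — status part-time ✓; service 848 days < 5 years (≈1825 days) ✗ → not eligible.
Short-Term Disability — status part-time ✗ (requires full-time or seasonal) → not eligible.
Stock Purchase Plan — service 848 days ≥ 26 weeks (≈182 days) ✓; 32 hrs/wk < 40 ✗ → not eligible.
401(k) Company Match — status part-time ✗ (requires seasonal) → not eligible.
Life Insurance — status part-time ✓; service 848 days ≥ 1 year (≈365 days) ✓; age 26 ≥ 18 ✓; grade G7 ≥ G2 ✓; not eligible for Tuition Reimbursement ✗ → not eligible.
Bereavement Leave — service 848 days ≥ 1 month (≈30 days) ✓; rating 4 ≥ 2 ✓; age 26 ≥ 21 ✓ → eligible.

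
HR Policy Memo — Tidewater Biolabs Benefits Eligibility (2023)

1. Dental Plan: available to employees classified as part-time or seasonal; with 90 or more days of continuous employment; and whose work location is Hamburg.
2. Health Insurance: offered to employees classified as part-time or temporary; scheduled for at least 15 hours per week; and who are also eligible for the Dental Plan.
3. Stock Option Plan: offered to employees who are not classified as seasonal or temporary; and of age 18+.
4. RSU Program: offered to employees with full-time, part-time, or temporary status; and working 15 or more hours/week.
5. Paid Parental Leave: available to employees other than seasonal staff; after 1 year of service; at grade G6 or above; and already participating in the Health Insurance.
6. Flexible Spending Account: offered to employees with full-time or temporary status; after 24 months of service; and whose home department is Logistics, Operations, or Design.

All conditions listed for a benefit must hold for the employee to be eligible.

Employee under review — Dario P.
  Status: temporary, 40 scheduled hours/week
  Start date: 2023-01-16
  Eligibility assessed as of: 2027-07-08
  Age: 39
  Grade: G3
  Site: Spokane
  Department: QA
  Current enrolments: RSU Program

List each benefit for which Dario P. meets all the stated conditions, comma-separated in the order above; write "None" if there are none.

RSU Program

Service from 2023-01-16 to 2027-07-08: 1634 days.
Dental Plan — status temporary ✗ (requires part-time or seasonal) → not eligible.
Health Insurance — status temporary ✓; 40 hrs/wk ≥ 15 ✓; not eligible for Dental Plan ✗ → not eligible.
Stock Option Plan — status temporary ✗ (excluded) → not eligible.
RSU Program — status temporary ✓; 40 hrs/wk ≥ 15 ✓ → eligible.
Paid Parental Leave — status temporary ✓ (not excluded); service 1634 days ≥ 1 year (≈365 days) ✓; grade G3 < G6 ✗ → not eligible.
Flexible Spending Account — status temporary ✓; service 1634 days ≥ 24 months (≈720 days) ✓; dept QA ✗ → not eligible.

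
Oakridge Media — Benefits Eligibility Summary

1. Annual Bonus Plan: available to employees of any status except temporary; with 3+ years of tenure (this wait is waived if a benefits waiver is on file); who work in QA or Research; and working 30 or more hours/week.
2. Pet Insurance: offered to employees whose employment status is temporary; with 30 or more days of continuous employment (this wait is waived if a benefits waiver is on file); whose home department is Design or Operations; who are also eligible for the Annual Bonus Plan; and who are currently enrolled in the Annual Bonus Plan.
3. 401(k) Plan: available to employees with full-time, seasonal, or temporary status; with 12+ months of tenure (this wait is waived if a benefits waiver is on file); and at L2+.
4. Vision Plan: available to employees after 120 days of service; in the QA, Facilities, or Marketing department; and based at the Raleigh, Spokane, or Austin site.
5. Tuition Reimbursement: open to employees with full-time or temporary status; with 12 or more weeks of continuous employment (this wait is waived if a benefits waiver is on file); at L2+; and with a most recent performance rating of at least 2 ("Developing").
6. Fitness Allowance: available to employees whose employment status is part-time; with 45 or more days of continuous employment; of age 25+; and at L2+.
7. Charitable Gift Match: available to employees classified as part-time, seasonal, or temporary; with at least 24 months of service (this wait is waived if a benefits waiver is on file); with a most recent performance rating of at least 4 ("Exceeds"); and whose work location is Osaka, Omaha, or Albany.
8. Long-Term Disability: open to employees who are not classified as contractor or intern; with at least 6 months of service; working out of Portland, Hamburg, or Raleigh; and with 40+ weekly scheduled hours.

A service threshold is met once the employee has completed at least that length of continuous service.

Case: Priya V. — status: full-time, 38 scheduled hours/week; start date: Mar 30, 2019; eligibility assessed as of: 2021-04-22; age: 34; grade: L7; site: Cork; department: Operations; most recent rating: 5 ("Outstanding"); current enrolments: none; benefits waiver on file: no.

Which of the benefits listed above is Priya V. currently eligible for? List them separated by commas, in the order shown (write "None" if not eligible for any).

401(k) Plan, Tuition Reimbursement

Service from Mar 30, 2019 to 2021-04-22: 754 days.
Annual Bonus Plan — status full-time ✓ (not excluded); no waiver, service 754 days < 3 years (≈1095 days) ✗ → not eligible.
Pet Insurance — status full-time ✗ (requires temporary) → not eligible.
401(k) Plan — status full-time ✓; no waiver, service 754 days ≥ 12 months (≈360 days) ✓; grade L7 ≥ L2 ✓ → eligible.
Vision Plan — service 754 days ≥ 120 days ✓; dept Operations ✗ → not eligible.
Tuition Reimbursement — status full-time ✓; no waiver, service 754 days ≥ 12 weeks (≈84 days) ✓; grade L7 ≥ L2 ✓; rating 5 ≥ 2 ✓ → eligible.
Fitness Allowance — status full-time ✗ (requires part-time) → not eligible.
Charitable Gift Match — status full-time ✗ (requires part-time, seasonal, or temporary) → not eligible.
Long-Term Disability — status full-time ✓ (not excluded); service 754 days ≥ 6 months (≈180 days) ✓; site Cork ✗ (not Portland, Hamburg, or Raleigh) → not eligible.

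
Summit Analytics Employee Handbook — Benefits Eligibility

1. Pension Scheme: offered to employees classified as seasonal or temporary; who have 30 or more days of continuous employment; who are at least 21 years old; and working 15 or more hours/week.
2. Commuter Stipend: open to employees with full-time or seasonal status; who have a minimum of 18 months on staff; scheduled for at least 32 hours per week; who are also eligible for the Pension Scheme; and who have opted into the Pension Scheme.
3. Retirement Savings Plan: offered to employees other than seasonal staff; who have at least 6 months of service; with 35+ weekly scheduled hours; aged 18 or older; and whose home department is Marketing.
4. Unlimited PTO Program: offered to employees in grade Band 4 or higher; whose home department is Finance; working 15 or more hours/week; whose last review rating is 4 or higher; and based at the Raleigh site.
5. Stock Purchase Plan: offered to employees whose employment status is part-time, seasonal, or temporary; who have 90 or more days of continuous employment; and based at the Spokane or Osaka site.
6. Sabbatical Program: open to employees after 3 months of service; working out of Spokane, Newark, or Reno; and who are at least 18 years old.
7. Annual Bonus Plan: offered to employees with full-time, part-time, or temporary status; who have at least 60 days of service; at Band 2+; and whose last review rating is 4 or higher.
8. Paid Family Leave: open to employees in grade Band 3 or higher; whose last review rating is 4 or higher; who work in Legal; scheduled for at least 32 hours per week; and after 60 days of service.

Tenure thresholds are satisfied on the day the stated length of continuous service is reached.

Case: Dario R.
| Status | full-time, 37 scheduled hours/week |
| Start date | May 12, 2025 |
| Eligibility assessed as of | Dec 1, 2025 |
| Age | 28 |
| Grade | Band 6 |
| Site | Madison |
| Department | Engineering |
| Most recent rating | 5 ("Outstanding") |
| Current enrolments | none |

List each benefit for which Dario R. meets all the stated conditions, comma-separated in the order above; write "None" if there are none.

Service from May 12, 2025 to Dec 1, 2025: 203 days.
Pension Scheme — status full-time ✗ (requires seasonal or temporary) → not eligible.
Commuter Stipend — status full-time ✓; service 203 days < 18 months (≈540 days) ✗ → not eligible.
Retirement Savings Plan — status full-time ✓ (not excluded); service 203 days ≥ 6 months (≈180 days) ✓; 37 hrs/wk ≥ 35 ✓; age 28 ≥ 18 ✓; dept Engineering ✗ → not eligible.
Unlimited PTO Program — grade Band 6 ≥ Band 4 ✓; dept Engineering ✗ → not eligible.
Stock Purchase Plan — status full-time ✗ (requires part-time, seasonal, or temporary) → not eligible.
Sabbatical Program — service 203 days ≥ 3 months (≈90 days) ✓; site Madison ✗ (not Spokane, Newark, or Reno) → not eligible.
Annual Bonus Plan — status full-time ✓; service 203 days ≥ 60 days ✓; grade Band 6 ≥ Band 2 ✓; rating 5 ≥ 4 ✓ → eligible.
Paid Family Leave — grade Band 6 ≥ Band 3 ✓; rating 5 ≥ 4 ✓; dept Engineering ✗ → not eligible.

Annual Bonus Plan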